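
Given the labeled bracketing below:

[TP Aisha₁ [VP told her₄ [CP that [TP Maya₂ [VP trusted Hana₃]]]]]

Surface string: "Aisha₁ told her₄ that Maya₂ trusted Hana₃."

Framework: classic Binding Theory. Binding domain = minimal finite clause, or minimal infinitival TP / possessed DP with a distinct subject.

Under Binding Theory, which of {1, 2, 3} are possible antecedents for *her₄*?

*her* is a pronoun, so Principle B applies: it must be free in its binding domain.
Binding domain of *her₄*: the matrix TP, whose subject is Aisha₁.
*Aisha₁* c-commands the pronoun within its binding domain → coindexation would violate Principle B.
*Maya₂*: the pronoun c-commands this R-expression → coindexation would violate Principle C on *Maya₂*.
*Hana₃*: the pronoun c-commands this R-expression → coindexation would violate Principle C on *Hana₃*.

none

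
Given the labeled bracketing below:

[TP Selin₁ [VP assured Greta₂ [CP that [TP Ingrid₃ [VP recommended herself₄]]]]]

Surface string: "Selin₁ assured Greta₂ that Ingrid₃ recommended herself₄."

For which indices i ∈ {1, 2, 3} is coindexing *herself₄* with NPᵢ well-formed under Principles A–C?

*herself* is an anaphor, so Principle A applies: it must be bound in its binding domain.
Binding domain of *herself₄*: the embedded TP, whose subject is Ingrid₃.
*Selin₁* c-commands the anaphor but is outside its binding domain → cannot satisfy Principle A.
*Greta₂* c-commands the anaphor but is outside its binding domain → cannot satisfy Principle A.
*Ingrid₃* c-commands the anaphor within its binding domain → licit binder.

{3}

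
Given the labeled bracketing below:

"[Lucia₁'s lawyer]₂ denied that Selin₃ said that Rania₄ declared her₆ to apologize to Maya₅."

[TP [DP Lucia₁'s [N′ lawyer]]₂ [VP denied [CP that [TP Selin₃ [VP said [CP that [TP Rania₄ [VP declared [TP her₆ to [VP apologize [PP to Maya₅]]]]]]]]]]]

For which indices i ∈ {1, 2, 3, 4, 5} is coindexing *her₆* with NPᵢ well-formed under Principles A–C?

{1, 2, 3}

*her* is a pronoun, so Principle B applies: it must be free in its binding domain.
Binding domain of *her₆*: the embedded TP, whose subject is Rania₄.
*Lucia₁* and the pronoun do not c-command one another → neither Principle B nor Principle C is at stake; coindexation permitted.
*[Lucia₁'s lawyer]₂* c-commands the pronoun but from outside its binding domain, and is not c-commanded by it → coindexation permitted.
*Selin₃* c-commands the pronoun but from outside its binding domain, and is not c-commanded by it → coindexation permitted.
*Rania₄* c-commands the pronoun within its binding domain → coindexation would violate Principle B.
*Maya₅*: the pronoun c-commands this R-expression → coindexation would violate Principle C on *Maya₅*.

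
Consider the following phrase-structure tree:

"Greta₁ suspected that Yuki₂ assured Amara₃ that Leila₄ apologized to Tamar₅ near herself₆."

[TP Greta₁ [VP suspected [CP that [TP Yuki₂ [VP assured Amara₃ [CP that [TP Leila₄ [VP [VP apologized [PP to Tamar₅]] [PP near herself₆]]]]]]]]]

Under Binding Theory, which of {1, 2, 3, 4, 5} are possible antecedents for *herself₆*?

*herself* is an anaphor, so Principle A applies: it must be bound in its binding domain.
Binding domain of *herself₆*: the embedded TP, whose subject is Leila₄.
*Greta₁* c-commands the anaphor but is outside its binding domain → cannot satisfy Principle A.
*Yuki₂* c-commands the anaphor but is outside its binding domain → cannot satisfy Principle A.
*Amara₃* c-commands the anaphor but is outside its binding domain → cannot satisfy Principle A.
*Leila₄* c-commands the anaphor within its binding domain → licit binder.
*Tamar₅* does not c-command the anaphor → cannot bind it.

{4}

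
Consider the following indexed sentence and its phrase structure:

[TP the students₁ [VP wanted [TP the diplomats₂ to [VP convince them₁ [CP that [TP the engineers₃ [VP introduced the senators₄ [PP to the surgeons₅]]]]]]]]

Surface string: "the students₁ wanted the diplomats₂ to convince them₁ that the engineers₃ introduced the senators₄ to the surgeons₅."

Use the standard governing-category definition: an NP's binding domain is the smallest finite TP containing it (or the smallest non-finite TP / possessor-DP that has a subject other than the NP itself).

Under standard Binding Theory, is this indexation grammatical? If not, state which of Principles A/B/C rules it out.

The two coindexed NPs are *the students₁* and *them₁*.
*them₁* is a pronoun; its binding domain is the embedded TP, whose subject is the diplomats₂. Within that domain it is c-commanded only by *the diplomats₂*, which carries a different index — the pronoun is free locally, so Principle B holds.
*the students₁* is an R-expression; *them₁* does not c-command it, and no other NP shares its index, so Principle C is satisfied.
All principles are respected.

grammatical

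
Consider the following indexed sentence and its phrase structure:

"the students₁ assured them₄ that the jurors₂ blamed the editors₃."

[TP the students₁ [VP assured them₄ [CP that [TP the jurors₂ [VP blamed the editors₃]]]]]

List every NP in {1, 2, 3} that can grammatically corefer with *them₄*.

*them* is a pronoun, so Principle B applies: it must be free in its binding domain.
Binding domain of *them₄*: the matrix TP, whose subject is the students₁.
*the students₁* c-commands the pronoun within its binding domain → coindexation would violate Principle B.
*the jurors₂*: the pronoun c-commands this R-expression → coindexation would violate Principle C on *the jurors₂*.
*the editors₃*: the pronoun c-commands this R-expression → coindexation would violate Principle C on *the editors₃*.

none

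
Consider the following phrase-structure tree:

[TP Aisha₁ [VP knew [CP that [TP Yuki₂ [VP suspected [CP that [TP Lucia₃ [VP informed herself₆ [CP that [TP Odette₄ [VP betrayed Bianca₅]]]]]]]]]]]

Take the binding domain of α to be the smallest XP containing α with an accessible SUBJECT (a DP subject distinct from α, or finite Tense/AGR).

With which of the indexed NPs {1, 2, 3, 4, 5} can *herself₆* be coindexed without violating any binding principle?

*herself* is an anaphor, so Principle A applies: it must be bound in its binding domain.
Binding domain of *herself₆*: the embedded TP, whose subject is Lucia₃.
*Aisha₁* c-commands the anaphor but is outside its binding domain → cannot satisfy Principle A.
*Yuki₂* c-commands the anaphor but is outside its binding domain → cannot satisfy Principle A.
*Lucia₃* c-commands the anaphor within its binding domain → licit binder.
*Odette₄* does not c-command the anaphor → cannot bind it.
*Bianca₅* does not c-command the anaphor → cannot bind it.

{3}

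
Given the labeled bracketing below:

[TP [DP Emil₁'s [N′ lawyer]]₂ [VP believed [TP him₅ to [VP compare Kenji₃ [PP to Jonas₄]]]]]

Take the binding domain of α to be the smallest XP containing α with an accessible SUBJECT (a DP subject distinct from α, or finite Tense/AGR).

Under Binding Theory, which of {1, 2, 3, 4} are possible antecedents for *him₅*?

{1}

*him* is a pronoun, so Principle B applies: it must be free in its binding domain.
Binding domain of *him₅*: the matrix TP, whose subject is [Emil₁'s lawyer]₂.
*Emil₁* and the pronoun do not c-command one another → neither Principle B nor Principle C is at stake; coindexation permitted.
*[Emil₁'s lawyer]₂* c-commands the pronoun within its binding domain → coindexation would violate Principle B.
*Kenji₃*: the pronoun c-commands this R-expression → coindexation would violate Principle C on *Kenji₃*.
*Jonas₄*: the pronoun c-commands this R-expression → coindexation would violate Principle C on *Jonas₄*.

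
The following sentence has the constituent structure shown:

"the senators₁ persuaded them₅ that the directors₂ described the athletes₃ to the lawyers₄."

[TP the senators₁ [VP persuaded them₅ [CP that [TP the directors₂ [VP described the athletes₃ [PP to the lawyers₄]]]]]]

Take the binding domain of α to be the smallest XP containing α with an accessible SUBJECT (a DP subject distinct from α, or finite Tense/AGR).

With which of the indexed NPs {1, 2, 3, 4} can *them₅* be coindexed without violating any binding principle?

*them* is a pronoun, so Principle B applies: it must be free in its binding domain.
Binding domain of *them₅*: the matrix TP, whose subject is the senators₁.
*the senators₁* c-commands the pronoun within its binding domain → coindexation would violate Principle B.
*the directors₂*: the pronoun c-commands this R-expression → coindexation would violate Principle C on *the directors₂*.
*the athletes₃*: the pronoun c-commands this R-expression → coindexation would violate Principle C on *the athletes₃*.
*the lawyers₄*: the pronoun c-commands this R-expression → coindexation would violate Principle C on *the lawyers₄*.

none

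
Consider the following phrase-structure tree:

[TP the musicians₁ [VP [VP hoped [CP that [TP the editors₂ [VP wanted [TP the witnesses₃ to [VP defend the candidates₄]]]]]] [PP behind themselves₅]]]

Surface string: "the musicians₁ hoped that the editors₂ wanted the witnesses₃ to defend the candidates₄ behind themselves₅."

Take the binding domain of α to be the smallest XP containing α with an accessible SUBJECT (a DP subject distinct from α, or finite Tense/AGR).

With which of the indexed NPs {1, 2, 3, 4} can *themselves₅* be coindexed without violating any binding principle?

{1}

*themselves* is an anaphor, so Principle A applies: it must be bound in its binding domain.
Binding domain of *themselves₅*: the matrix TP, whose subject is the musicians₁.
*the musicians₁* c-commands the anaphor within its binding domain → licit binder.
*the editors₂* does not c-command the anaphor → cannot bind it.
*the witnesses₃* does not c-command the anaphor → cannot bind it.
*the candidates₄* does not c-command the anaphor → cannot bind it.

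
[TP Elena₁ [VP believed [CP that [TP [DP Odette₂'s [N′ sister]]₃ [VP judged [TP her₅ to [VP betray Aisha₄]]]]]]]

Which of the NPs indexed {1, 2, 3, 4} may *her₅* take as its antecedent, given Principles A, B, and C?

{1, 2}

*her* is a pronoun, so Principle B applies: it must be free in its binding domain.
Binding domain of *her₅*: the embedded TP, whose subject is [Odette₂'s sister]₃.
*Elena₁* c-commands the pronoun but from outside its binding domain, and is not c-commanded by it → coindexation permitted.
*Odette₂* and the pronoun do not c-command one another → neither Principle B nor Principle C is at stake; coindexation permitted.
*[Odette₂'s sister]₃* c-commands the pronoun within its binding domain → coindexation would violate Principle B.
*Aisha₄*: the pronoun c-commands this R-expression → coindexation would violate Principle C on *Aisha₄*.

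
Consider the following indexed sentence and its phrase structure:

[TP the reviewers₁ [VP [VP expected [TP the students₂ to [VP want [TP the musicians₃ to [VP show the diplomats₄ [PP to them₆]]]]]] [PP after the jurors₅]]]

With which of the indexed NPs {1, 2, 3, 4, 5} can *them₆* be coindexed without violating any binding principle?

*them* is a pronoun, so Principle B applies: it must be free in its binding domain.
Binding domain of *them₆*: the embedded TP, whose subject is the musicians₃.
*the reviewers₁* c-commands the pronoun but from outside its binding domain, and is not c-commanded by it → coindexation permitted.
*the students₂* c-commands the pronoun but from outside its binding domain, and is not c-commanded by it → coindexation permitted.
*the musicians₃* c-commands the pronoun within its binding domain → coindexation would violate Principle B.
*the diplomats₄* c-commands the pronoun within its binding domain → coindexation would violate Principle B.
*the jurors₅* and the pronoun do not c-command one another → neither Principle B nor Principle C is at stake; coindexation permitted.

{1, 2, 5}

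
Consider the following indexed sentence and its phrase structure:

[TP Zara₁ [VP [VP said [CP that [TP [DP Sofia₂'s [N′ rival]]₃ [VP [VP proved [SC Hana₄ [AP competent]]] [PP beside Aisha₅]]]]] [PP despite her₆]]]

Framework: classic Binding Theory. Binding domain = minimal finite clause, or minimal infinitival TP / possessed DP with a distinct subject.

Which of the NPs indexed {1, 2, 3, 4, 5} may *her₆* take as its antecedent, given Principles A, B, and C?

*her* is a pronoun, so Principle B applies: it must be free in its binding domain.
Binding domain of *her₆*: the matrix TP, whose subject is Zara₁.
*Zara₁* c-commands the pronoun within its binding domain → coindexation would violate Principle B.
*Sofia₂* and the pronoun do not c-command one another → neither Principle B nor Principle C is at stake; coindexation permitted.
*[Sofia₂'s rival]₃* and the pronoun do not c-command one another → neither Principle B nor Principle C is at stake; coindexation permitted.
*Hana₄* and the pronoun do not c-command one another → neither Principle B nor Principle C is at stake; coindexation permitted.
*Aisha₅* and the pronoun do not c-command one another → neither Principle B nor Principle C is at stake; coindexation permitted.

{2, 3, 4, 5}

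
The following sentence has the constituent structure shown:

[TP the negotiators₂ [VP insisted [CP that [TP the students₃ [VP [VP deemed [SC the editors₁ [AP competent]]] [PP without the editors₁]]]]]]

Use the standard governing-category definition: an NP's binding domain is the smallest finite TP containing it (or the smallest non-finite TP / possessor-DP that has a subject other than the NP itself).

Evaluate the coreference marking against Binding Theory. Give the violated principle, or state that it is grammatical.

grammatical

The two coindexed NPs are *the editors₁* and *the editors₁*.
*the editors₁* is an R-expression; no coindexed NP c-commands it, so Principle C holds.
*the editors₁* is an R-expression; *the editors₁* does not c-command it, and no other NP shares its index, so Principle C is satisfied.
All principles are respected.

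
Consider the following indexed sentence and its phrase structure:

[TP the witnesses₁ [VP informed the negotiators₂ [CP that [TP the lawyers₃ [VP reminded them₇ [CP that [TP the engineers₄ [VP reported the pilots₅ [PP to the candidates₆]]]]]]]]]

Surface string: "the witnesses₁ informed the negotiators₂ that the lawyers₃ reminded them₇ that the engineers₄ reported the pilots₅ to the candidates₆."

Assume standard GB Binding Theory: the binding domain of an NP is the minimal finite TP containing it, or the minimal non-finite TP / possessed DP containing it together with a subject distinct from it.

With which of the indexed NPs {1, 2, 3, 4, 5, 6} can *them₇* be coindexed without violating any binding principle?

*them* is a pronoun, so Principle B applies: it must be free in its binding domain.
Binding domain of *them₇*: the embedded TP, whose subject is the lawyers₃.
*the witnesses₁* c-commands the pronoun but from outside its binding domain, and is not c-commanded by it → coindexation permitted.
*the negotiators₂* c-commands the pronoun but from outside its binding domain, and is not c-commanded by it → coindexation permitted.
*the lawyers₃* c-commands the pronoun within its binding domain → coindexation would violate Principle B.
*the engineers₄*: the pronoun c-commands this R-expression → coindexation would violate Principle C on *the engineers₄*.
*the pilots₅*: the pronoun c-commands this R-expression → coindexation would violate Principle C on *the pilots₅*.
*the candidates₆*: the pronoun c-commands this R-expression → coindexation would violate Principle C on *the candidates₆*.

{1, 2}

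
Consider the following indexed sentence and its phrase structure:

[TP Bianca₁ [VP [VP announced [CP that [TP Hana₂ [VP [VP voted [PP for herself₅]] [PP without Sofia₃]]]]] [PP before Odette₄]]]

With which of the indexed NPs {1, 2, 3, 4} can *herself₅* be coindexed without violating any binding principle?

{2}

*herself* is an anaphor, so Principle A applies: it must be bound in its binding domain.
Binding domain of *herself₅*: the embedded TP, whose subject is Hana₂.
*Bianca₁* c-commands the anaphor but is outside its binding domain → cannot satisfy Principle A.
*Hana₂* c-commands the anaphor within its binding domain → licit binder.
*Sofia₃* does not c-command the anaphor → cannot bind it.
*Odette₄* does not c-command the anaphor → cannot bind it.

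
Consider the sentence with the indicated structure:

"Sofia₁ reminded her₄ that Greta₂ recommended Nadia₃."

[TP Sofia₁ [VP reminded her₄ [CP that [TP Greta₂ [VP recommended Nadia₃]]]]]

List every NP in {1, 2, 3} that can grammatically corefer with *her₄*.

*her* is a pronoun, so Principle B applies: it must be free in its binding domain.
Binding domain of *her₄*: the matrix TP, whose subject is Sofia₁.
*Sofia₁* c-commands the pronoun within its binding domain → coindexation would violate Principle B.
*Greta₂*: the pronoun c-commands this R-expression → coindexation would violate Principle C on *Greta₂*.
*Nadia₃*: the pronoun c-commands this R-expression → coindexation would violate Principle C on *Nadia₃*.

none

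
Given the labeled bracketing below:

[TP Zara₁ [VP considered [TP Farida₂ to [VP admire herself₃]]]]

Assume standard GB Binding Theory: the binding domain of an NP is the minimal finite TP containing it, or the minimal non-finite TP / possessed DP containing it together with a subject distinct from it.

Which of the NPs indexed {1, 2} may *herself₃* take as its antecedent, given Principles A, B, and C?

{2}

*herself* is an anaphor, so Principle A applies: it must be bound in its binding domain.
Binding domain of *herself₃*: the embedded TP, whose subject is Farida₂.
*Zara₁* c-commands the anaphor but is outside its binding domain → cannot satisfy Principle A.
*Farida₂* c-commands the anaphor within its binding domain → licit binder.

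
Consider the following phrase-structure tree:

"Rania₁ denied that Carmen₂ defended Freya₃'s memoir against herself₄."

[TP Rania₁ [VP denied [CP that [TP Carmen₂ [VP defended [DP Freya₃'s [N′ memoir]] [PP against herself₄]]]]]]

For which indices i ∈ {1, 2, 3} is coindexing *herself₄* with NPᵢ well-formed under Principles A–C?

{2}

*herself* is an anaphor, so Principle A applies: it must be bound in its binding domain.
Binding domain of *herself₄*: the embedded TP, whose subject is Carmen₂.
*Rania₁* c-commands the anaphor but is outside its binding domain → cannot satisfy Principle A.
*Carmen₂* c-commands the anaphor within its binding domain → licit binder.
*Freya₃* does not c-command the anaphor → cannot bind it.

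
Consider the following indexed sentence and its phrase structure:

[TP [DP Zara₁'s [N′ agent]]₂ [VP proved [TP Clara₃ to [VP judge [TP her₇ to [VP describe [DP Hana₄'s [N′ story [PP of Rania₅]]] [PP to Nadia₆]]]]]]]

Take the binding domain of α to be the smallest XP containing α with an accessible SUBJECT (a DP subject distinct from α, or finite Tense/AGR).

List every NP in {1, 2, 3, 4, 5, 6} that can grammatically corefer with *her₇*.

{1, 2}

*her* is a pronoun, so Principle B applies: it must be free in its binding domain.
Binding domain of *her₇*: the embedded TP, whose subject is Clara₃.
*Zara₁* and the pronoun do not c-command one another → neither Principle B nor Principle C is at stake; coindexation permitted.
*[Zara₁'s agent]₂* c-commands the pronoun but from outside its binding domain, and is not c-commanded by it → coindexation permitted.
*Clara₃* c-commands the pronoun within its binding domain → coindexation would violate Principle B.
*Hana₄*: the pronoun c-commands this R-expression → coindexation would violate Principle C on *Hana₄*.
*Rania₅*: the pronoun c-commands this R-expression → coindexation would violate Principle C on *Rania₅*.
*Nadia₆*: the pronoun c-commands this R-expression → coindexation would violate Principle C on *Nadia₆*.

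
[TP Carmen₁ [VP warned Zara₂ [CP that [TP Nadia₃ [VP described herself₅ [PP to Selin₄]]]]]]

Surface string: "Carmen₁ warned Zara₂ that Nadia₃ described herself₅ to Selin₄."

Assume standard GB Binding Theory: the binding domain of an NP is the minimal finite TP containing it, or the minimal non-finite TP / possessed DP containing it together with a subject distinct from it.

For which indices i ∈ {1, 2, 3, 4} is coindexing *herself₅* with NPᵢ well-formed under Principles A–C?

*herself* is an anaphor, so Principle A applies: it must be bound in its binding domain.
Binding domain of *herself₅*: the embedded TP, whose subject is Nadia₃.
*Carmen₁* c-commands the anaphor but is outside its binding domain → cannot satisfy Principle A.
*Zara₂* c-commands the anaphor but is outside its binding domain → cannot satisfy Principle A.
*Nadia₃* c-commands the anaphor within its binding domain → licit binder.
*Selin₄* does not c-command the anaphor → cannot bind it.

{3}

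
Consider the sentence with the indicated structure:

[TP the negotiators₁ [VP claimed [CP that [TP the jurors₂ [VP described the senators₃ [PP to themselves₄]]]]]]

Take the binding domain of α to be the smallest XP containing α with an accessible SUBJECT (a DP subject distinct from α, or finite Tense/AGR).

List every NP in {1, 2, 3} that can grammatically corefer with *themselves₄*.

*themselves* is an anaphor, so Principle A applies: it must be bound in its binding domain.
Binding domain of *themselves₄*: the embedded TP, whose subject is the jurors₂.
*the negotiators₁* c-commands the anaphor but is outside its binding domain → cannot satisfy Principle A.
*the jurors₂* c-commands the anaphor within its binding domain → licit binder.
*the senators₃* c-commands the anaphor within its binding domain → licit binder.

{2, 3}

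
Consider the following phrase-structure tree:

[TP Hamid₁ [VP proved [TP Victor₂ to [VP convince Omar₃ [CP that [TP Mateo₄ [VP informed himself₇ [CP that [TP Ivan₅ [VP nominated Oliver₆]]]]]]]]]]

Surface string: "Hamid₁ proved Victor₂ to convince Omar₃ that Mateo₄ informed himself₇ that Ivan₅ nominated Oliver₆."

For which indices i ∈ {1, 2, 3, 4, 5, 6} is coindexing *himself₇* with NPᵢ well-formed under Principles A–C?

*himself* is an anaphor, so Principle A applies: it must be bound in its binding domain.
Binding domain of *himself₇*: the embedded TP, whose subject is Mateo₄.
*Hamid₁* c-commands the anaphor but is outside its binding domain → cannot satisfy Principle A.
*Victor₂* c-commands the anaphor but is outside its binding domain → cannot satisfy Principle A.
*Omar₃* c-commands the anaphor but is outside its binding domain → cannot satisfy Principle A.
*Mateo₄* c-commands the anaphor within its binding domain → licit binder.
*Ivan₅* does not c-command the anaphor → cannot bind it.
*Oliver₆* does not c-command the anaphor → cannot bind it.

{4}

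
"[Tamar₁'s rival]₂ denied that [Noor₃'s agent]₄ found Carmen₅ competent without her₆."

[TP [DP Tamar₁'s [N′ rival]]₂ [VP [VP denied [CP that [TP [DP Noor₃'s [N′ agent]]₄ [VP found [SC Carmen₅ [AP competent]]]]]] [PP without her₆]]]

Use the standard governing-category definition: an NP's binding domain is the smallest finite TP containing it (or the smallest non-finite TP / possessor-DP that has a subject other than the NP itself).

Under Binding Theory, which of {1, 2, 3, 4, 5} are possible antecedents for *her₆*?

{1, 3, 4, 5}

*her* is a pronoun, so Principle B applies: it must be free in its binding domain.
Binding domain of *her₆*: the matrix TP, whose subject is [Tamar₁'s rival]₂.
*Tamar₁* and the pronoun do not c-command one another → neither Principle B nor Principle C is at stake; coindexation permitted.
*[Tamar₁'s rival]₂* c-commands the pronoun within its binding domain → coindexation would violate Principle B.
*Noor₃* and the pronoun do not c-command one another → neither Principle B nor Principle C is at stake; coindexation permitted.
*[Noor₃'s agent]₄* and the pronoun do not c-command one another → neither Principle B nor Principle C is at stake; coindexation permitted.
*Carmen₅* and the pronoun do not c-command one another → neither Principle B nor Principle C is at stake; coindexation permitted.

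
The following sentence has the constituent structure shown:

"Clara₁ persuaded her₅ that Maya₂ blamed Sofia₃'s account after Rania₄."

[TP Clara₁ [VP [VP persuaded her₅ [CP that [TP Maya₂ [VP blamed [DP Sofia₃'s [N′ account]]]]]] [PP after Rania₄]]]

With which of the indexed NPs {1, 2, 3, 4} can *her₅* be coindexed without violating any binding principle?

{4}

*her* is a pronoun, so Principle B applies: it must be free in its binding domain.
Binding domain of *her₅*: the matrix TP, whose subject is Clara₁.
*Clara₁* c-commands the pronoun within its binding domain → coindexation would violate Principle B.
*Maya₂*: the pronoun c-commands this R-expression → coindexation would violate Principle C on *Maya₂*.
*Sofia₃*: the pronoun c-commands this R-expression → coindexation would violate Principle C on *Sofia₃*.
*Rania₄* and the pronoun do not c-command one another → neither Principle B nor Principle C is at stake; coindexation permitted.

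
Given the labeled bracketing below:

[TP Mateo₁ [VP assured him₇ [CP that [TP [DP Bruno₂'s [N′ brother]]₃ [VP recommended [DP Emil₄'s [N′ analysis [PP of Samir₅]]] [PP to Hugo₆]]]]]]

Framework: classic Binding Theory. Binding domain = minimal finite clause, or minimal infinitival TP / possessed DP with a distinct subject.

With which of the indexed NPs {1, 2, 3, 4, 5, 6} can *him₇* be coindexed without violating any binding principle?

*him* is a pronoun, so Principle B applies: it must be free in its binding domain.
Binding domain of *him₇*: the matrix TP, whose subject is Mateo₁.
*Mateo₁* c-commands the pronoun within its binding domain → coindexation would violate Principle B.
*Bruno₂*: the pronoun c-commands this R-expression → coindexation would violate Principle C on *Bruno₂*.
*[Bruno₂'s brother]₃*: the pronoun c-commands this R-expression → coindexation would violate Principle C on *[Bruno₂'s brother]₃*.
*Emil₄*: the pronoun c-commands this R-expression → coindexation would violate Principle C on *Emil₄*.
*Samir₅*: the pronoun c-commands this R-expression → coindexation would violate Principle C on *Samir₅*.
*Hugo₆*: the pronoun c-commands this R-expression → coindexation would violate Principle C on *Hugo₆*.

none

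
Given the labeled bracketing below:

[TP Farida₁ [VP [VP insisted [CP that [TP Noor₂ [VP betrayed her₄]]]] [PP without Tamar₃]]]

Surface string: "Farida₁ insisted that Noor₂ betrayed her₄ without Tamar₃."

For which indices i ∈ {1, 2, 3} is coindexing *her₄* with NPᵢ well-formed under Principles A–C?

*her* is a pronoun, so Principle B applies: it must be free in its binding domain.
Binding domain of *her₄*: the embedded TP, whose subject is Noor₂.
*Farida₁* c-commands the pronoun but from outside its binding domain, and is not c-commanded by it → coindexation permitted.
*Noor₂* c-commands the pronoun within its binding domain → coindexation would violate Principle B.
*Tamar₃* and the pronoun do not c-command one another → neither Principle B nor Principle C is at stake; coindexation permitted.

{1, 3}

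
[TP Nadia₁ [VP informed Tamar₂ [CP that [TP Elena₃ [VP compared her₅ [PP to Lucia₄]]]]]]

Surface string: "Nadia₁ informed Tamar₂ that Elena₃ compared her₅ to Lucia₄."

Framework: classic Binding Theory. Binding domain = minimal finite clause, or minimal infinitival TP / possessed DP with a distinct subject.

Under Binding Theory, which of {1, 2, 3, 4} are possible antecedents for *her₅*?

*her* is a pronoun, so Principle B applies: it must be free in its binding domain.
Binding domain of *her₅*: the embedded TP, whose subject is Elena₃.
*Nadia₁* c-commands the pronoun but from outside its binding domain, and is not c-commanded by it → coindexation permitted.
*Tamar₂* c-commands the pronoun but from outside its binding domain, and is not c-commanded by it → coindexation permitted.
*Elena₃* c-commands the pronoun within its binding domain → coindexation would violate Principle B.
*Lucia₄*: the pronoun c-commands this R-expression → coindexation would violate Principle C on *Lucia₄*.

{1, 2}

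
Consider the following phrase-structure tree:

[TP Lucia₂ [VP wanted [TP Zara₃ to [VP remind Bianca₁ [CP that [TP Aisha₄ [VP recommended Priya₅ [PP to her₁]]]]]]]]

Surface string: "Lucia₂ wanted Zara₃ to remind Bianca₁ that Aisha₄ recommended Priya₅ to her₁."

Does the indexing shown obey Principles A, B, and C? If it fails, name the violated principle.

The two coindexed NPs are *Bianca₁* and *her₁*.
*her₁* is a pronoun; its binding domain is the embedded TP, whose subject is Aisha₄. Within that domain it is c-commanded only by *Aisha₄*, *Priya₅*, which carry a different index — the pronoun is free locally, so Principle B holds.
*Bianca₁* is an R-expression; *her₁* does not c-command it, and no other NP shares its index, so Principle C is satisfied.
All principles are respected.

grammatical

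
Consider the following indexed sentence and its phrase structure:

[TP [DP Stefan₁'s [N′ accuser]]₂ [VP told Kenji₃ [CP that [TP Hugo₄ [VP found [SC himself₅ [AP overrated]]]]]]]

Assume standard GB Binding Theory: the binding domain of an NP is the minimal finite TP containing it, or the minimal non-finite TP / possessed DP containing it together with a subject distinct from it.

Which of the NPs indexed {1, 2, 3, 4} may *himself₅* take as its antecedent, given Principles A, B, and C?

{4}

*himself* is an anaphor, so Principle A applies: it must be bound in its binding domain.
Binding domain of *himself₅*: the embedded TP, whose subject is Hugo₄.
*Stefan₁* does not c-command the anaphor → cannot bind it.
*[Stefan₁'s accuser]₂* c-commands the anaphor but is outside its binding domain → cannot satisfy Principle A.
*Kenji₃* c-commands the anaphor but is outside its binding domain → cannot satisfy Principle A.
*Hugo₄* c-commands the anaphor within its binding domain → licit binder.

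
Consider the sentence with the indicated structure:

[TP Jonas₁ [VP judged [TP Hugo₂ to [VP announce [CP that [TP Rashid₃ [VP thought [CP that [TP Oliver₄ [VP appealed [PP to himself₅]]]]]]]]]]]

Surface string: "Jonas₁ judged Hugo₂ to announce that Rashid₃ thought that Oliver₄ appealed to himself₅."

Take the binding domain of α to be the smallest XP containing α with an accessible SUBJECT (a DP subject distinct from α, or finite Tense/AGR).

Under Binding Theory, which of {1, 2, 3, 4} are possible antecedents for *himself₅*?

{4}

*himself* is an anaphor, so Principle A applies: it must be bound in its binding domain.
Binding domain of *himself₅*: the embedded TP, whose subject is Oliver₄.
*Jonas₁* c-commands the anaphor but is outside its binding domain → cannot satisfy Principle A.
*Hugo₂* c-commands the anaphor but is outside its binding domain → cannot satisfy Principle A.
*Rashid₃* c-commands the anaphor but is outside its binding domain → cannot satisfy Principle A.
*Oliver₄* c-commands the anaphor within its binding domain → licit binder.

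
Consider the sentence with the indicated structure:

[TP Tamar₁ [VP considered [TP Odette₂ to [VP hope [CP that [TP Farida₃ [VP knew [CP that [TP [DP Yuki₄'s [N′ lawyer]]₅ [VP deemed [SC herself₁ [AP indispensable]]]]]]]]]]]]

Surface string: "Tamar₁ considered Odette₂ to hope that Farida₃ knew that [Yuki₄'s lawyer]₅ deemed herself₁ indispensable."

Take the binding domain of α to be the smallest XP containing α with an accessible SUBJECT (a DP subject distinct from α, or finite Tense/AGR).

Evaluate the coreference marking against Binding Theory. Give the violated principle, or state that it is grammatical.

Principle A

The two coindexed NPs are *Tamar₁* and *herself₁*.
*herself₁* is an anaphor. Principle A requires it to be bound within its binding domain — the embedded TP, whose subject is [Yuki₄'s lawyer]₅.
Within that domain it is c-commanded by *[Yuki₄'s lawyer]₅*, which does not share its index.
*Tamar₁* does c-command the anaphor, but from outside its binding domain.
The anaphor is unbound in its domain → Principle A violation.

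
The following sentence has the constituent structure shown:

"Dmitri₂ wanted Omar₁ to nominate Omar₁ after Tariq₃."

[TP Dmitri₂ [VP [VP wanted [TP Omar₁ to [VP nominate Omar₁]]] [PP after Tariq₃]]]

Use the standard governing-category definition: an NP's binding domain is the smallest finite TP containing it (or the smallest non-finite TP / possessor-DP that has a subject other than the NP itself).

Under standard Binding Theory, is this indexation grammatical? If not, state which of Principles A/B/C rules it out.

Principle C

The two coindexed NPs are *Omar₁* (the higher occurrence) and *Omar₁* (the lower occurrence).
*Omar₁* (the lower occurrence) is an R-expression. Principle C requires it to be free everywhere.
*Omar₁* (the higher occurrence) c-commands it and carries the same index.
The R-expression is bound → Principle C violation.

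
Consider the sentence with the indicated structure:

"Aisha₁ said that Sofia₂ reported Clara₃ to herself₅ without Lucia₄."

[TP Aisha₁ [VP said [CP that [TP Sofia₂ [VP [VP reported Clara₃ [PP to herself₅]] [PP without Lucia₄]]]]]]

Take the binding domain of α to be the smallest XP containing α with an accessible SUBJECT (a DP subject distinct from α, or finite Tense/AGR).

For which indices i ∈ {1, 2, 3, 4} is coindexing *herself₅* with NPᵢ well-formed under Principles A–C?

*herself* is an anaphor, so Principle A applies: it must be bound in its binding domain.
Binding domain of *herself₅*: the embedded TP, whose subject is Sofia₂.
*Aisha₁* c-commands the anaphor but is outside its binding domain → cannot satisfy Principle A.
*Sofia₂* c-commands the anaphor within its binding domain → licit binder.
*Clara₃* c-commands the anaphor within its binding domain → licit binder.
*Lucia₄* does not c-command the anaphor → cannot bind it.

{2, 3}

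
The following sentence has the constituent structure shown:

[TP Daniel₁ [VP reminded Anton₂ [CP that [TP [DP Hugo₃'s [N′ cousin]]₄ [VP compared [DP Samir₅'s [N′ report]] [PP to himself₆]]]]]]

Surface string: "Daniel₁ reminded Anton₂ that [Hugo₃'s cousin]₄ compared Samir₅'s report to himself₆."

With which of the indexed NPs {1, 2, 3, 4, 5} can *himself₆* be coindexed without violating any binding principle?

{4}

*himself* is an anaphor, so Principle A applies: it must be bound in its binding domain.
Binding domain of *himself₆*: the embedded TP, whose subject is [Hugo₃'s cousin]₄.
*Daniel₁* c-commands the anaphor but is outside its binding domain → cannot satisfy Principle A.
*Anton₂* c-commands the anaphor but is outside its binding domain → cannot satisfy Principle A.
*Hugo₃* does not c-command the anaphor → cannot bind it.
*[Hugo₃'s cousin]₄* c-commands the anaphor within its binding domain → licit binder.
*Samir₅* does not c-command the anaphor → cannot bind it.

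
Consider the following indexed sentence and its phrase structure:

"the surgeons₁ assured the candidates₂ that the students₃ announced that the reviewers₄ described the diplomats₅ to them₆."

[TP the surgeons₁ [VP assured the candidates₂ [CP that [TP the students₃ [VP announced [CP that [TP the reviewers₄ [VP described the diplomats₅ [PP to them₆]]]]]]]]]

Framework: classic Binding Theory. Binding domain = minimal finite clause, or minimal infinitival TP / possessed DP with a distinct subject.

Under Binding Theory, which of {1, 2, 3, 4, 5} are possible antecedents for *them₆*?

*them* is a pronoun, so Principle B applies: it must be free in its binding domain.
Binding domain of *them₆*: the embedded TP, whose subject is the reviewers₄.
*the surgeons₁* c-commands the pronoun but from outside its binding domain, and is not c-commanded by it → coindexation permitted.
*the candidates₂* c-commands the pronoun but from outside its binding domain, and is not c-commanded by it → coindexation permitted.
*the students₃* c-commands the pronoun but from outside its binding domain, and is not c-commanded by it → coindexation permitted.
*the reviewers₄* c-commands the pronoun within its binding domain → coindexation would violate Principle B.
*the diplomats₅* c-commands the pronoun within its binding domain → coindexation would violate Principle B.

{1, 2, 3}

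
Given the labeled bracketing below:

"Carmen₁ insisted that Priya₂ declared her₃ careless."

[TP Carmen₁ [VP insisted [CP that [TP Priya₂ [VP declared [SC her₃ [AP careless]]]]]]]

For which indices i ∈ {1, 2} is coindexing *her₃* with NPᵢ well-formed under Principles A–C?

{1}

*her* is a pronoun, so Principle B applies: it must be free in its binding domain.
Binding domain of *her₃*: the embedded TP, whose subject is Priya₂.
*Carmen₁* c-commands the pronoun but from outside its binding domain, and is not c-commanded by it → coindexation permitted.
*Priya₂* c-commands the pronoun within its binding domain → coindexation would violate Principle B.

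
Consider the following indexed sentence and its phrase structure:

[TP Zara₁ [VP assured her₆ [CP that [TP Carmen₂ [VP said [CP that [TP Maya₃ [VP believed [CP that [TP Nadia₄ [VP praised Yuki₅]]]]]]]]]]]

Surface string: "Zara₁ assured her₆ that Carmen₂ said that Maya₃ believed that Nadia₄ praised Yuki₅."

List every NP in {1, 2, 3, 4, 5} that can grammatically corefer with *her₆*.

*her* is a pronoun, so Principle B applies: it must be free in its binding domain.
Binding domain of *her₆*: the matrix TP, whose subject is Zara₁.
*Zara₁* c-commands the pronoun within its binding domain → coindexation would violate Principle B.
*Carmen₂*: the pronoun c-commands this R-expression → coindexation would violate Principle C on *Carmen₂*.
*Maya₃*: the pronoun c-commands this R-expression → coindexation would violate Principle C on *Maya₃*.
*Nadia₄*: the pronoun c-commands this R-expression → coindexation would violate Principle C on *Nadia₄*.
*Yuki₅*: the pronoun c-commands this R-expression → coindexation would violate Principle C on *Yuki₅*.

none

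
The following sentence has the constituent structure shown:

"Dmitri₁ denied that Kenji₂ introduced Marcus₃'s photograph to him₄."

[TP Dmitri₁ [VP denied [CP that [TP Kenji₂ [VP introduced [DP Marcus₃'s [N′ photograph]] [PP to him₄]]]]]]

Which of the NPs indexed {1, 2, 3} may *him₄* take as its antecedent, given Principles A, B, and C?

*him* is a pronoun, so Principle B applies: it must be free in its binding domain.
Binding domain of *him₄*: the embedded TP, whose subject is Kenji₂.
*Dmitri₁* c-commands the pronoun but from outside its binding domain, and is not c-commanded by it → coindexation permitted.
*Kenji₂* c-commands the pronoun within its binding domain → coindexation would violate Principle B.
*Marcus₃* and the pronoun do not c-command one another → neither Principle B nor Principle C is at stake; coindexation permitted.

{1, 3}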